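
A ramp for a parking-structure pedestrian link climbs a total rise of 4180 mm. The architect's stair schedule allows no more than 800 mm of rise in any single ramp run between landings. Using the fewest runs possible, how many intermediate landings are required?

⌈4180/800⌉ = 6 ramp runs.
6 runs are separated by 5 intermediate landings.

5 intermediate landings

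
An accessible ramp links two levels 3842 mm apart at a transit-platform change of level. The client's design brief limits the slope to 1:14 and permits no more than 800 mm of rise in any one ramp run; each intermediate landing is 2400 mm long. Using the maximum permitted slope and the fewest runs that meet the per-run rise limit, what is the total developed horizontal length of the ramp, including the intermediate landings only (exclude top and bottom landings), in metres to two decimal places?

63.39 m

3842 / 800 = 4.803 → round up to 5 ramp runs. That means 4 intermediate landings.
Horizontal run for 3842 mm of rise at 1:14 is 3842 × 14 = 53788 mm.
4 intermediate landings contribute 4 × 2400 = 9600 mm.
Developed length = 53788 + 9600 = 63388 mm.
= 63.39 m.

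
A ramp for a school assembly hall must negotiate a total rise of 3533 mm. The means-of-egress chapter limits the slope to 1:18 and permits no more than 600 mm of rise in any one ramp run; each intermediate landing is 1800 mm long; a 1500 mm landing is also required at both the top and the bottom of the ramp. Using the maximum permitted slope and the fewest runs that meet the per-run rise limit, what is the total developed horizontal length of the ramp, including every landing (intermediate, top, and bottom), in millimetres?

75594 mm

⌈3533/600⌉ = 6 ramp runs. That means 5 intermediate landings.
Ramp run (horizontal) at 1:18: 3533 × 18 = 63594 mm.
5 intermediate landings contribute 5 × 1800 = 9000 mm.
Top and bottom landings: 2 × 1500 = 3000 mm.
Total = 63594 + 9000 + 3000 = 75594 mm.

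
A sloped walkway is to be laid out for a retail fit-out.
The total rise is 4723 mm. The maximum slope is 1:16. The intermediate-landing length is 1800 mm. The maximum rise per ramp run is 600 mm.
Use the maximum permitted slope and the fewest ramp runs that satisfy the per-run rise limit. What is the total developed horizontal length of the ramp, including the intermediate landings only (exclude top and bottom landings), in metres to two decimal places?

88.17 m

4723 / 600 = 7.872 → round up to 8 ramp runs. That means 7 intermediate landings.
Ramp run (horizontal) at 1:16: 4723 × 16 = 75568 mm.
7 intermediate landings contribute 7 × 1800 = 12600 mm.
Total developed length = 75568 + 12600 = 88168 mm.
= 88.17 m.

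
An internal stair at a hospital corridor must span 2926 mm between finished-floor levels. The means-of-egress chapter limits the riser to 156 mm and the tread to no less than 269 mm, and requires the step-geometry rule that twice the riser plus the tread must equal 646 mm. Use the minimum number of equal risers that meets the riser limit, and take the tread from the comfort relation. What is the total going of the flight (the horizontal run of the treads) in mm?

2926 / 156 = 18.756 → round up to 19 risers.
Each riser is 2926/19 = 154 mm (≤ 156 mm).
T = 646 − 2·154 = 338 mm, which satisfies the 269 mm minimum.
19 risers give 18 treads; going = 18 × 338 = 6084 mm.

6084 mm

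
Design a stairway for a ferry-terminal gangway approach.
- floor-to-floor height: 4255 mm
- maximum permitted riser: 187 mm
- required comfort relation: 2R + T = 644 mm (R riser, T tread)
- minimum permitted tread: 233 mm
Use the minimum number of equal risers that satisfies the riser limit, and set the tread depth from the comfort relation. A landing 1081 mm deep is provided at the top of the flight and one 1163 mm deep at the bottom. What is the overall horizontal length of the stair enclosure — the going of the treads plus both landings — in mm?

8272 mm

At most 187 each: 4255/187 = 22.75, giving 23 risers.
Riser R = 4255 / 23 = 185 mm, within the 187 mm limit.
Tread T = 644 − 2 × 185 = 274 mm (≥ 233 mm).
Treads = 23 − 1 = 22; going = 22 × 274 = 6028 mm.
Enclosure = 6028 + 1081 + 1163 = 8272 mm.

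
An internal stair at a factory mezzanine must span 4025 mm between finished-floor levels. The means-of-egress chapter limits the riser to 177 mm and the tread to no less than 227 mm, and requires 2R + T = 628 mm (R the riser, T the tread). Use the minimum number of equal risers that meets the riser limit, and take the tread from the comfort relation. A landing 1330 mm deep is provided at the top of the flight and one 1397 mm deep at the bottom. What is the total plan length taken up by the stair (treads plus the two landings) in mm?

8843 mm

⌈4025/177⌉ = 23 risers.
Each riser is 4025/23 = 175 mm (≤ 177 mm).
Tread T = 628 − 2 × 175 = 278 mm (≥ 227 mm).
23 risers give 22 treads; going = 22 × 278 = 6116 mm.
Add landings: 6116 + 1330 + 1397 = 8843 mm.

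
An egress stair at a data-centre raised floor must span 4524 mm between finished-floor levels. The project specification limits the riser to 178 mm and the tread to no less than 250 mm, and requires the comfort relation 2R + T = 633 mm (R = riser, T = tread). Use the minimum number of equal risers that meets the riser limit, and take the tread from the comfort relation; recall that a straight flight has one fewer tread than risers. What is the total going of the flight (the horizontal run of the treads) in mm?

⌈4524/178⌉ = 26 risers.
Each riser is 4524/26 = 174 mm (≤ 178 mm).
From 2R + T = 633: T = 633 − 348 = 285 mm.
Going = (26 − 1) × 285 = 7125 mm.

7125 mm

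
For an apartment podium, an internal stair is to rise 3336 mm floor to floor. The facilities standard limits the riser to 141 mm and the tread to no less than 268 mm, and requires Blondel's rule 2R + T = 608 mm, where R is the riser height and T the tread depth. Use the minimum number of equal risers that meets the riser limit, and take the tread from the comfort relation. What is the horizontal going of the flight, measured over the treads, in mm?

3336 / 141 = 23.660 → round up to 24 risers.
Each riser is 3336/24 = 139 mm (≤ 141 mm).
From 2R + T = 608: T = 608 − 278 = 330 mm.
Treads = 24 − 1 = 23; going = 23 × 330 = 7590 mm.

7590 mm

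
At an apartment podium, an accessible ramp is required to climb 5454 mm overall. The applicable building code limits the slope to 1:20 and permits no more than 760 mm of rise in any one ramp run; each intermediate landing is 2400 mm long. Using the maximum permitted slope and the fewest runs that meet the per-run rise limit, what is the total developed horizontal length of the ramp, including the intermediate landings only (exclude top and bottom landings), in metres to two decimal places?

125.88 m

5454 / 760 = 7.176 → round up to 8 ramp runs. That means 7 intermediate landings.
Ramp run (horizontal) at 1:20: 5454 × 20 = 109080 mm.
7 intermediate landings contribute 7 × 2400 = 16800 mm.
Total developed length = 109080 + 16800 = 125880 mm.
= 125.88 m.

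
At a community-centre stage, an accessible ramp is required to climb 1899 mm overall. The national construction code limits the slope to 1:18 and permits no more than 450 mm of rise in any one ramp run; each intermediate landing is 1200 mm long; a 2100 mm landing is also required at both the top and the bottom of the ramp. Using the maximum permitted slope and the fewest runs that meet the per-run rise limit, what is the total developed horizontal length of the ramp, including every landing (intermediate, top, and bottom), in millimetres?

1899 / 450 = 4.22, so 5 ramp runs are needed. That means 4 intermediate landings.
Horizontal run for 1899 mm of rise at 1:18 is 1899 × 18 = 34182 mm.
4 intermediate landings contribute 4 × 1200 = 4800 mm.
Top and bottom landings: 2 × 2100 = 4200 mm.
Total = 34182 + 4800 + 4200 = 43182 mm.

43182 mm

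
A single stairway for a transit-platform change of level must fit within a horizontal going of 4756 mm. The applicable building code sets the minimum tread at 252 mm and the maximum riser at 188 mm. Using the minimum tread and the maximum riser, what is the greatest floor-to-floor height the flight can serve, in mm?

3572 mm

Treads that fit: ⌊4756 / 252⌋ = 18.
Risers = treads + 1 = 19.
Maximum height = 19 × 188 = 3572 mm.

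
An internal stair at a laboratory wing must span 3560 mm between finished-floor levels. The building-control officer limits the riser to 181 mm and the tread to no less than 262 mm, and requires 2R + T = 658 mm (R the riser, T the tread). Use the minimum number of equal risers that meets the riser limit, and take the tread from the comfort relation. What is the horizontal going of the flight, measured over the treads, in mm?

At most 181 each: 3560/181 = 19.67, giving 20 risers.
Riser R = 3560 / 20 = 178 mm, within the 181 mm limit.
T = 658 − 2·178 = 302 mm, which satisfies the 262 mm minimum.
Going = (20 − 1) × 302 = 5738 mm.

5738 mm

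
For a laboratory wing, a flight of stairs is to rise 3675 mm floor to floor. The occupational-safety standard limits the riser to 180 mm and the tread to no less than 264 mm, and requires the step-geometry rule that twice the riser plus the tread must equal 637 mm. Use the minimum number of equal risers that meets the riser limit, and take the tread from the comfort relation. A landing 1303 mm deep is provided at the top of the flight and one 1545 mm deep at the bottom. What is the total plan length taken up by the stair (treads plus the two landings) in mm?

⌈3675/180⌉ = 21 risers.
Each riser is 3675/21 = 175 mm (≤ 180 mm).
T = 637 − 2·175 = 287 mm, which satisfies the 264 mm minimum.
21 risers give 20 treads; going = 20 × 287 = 5740 mm.
Enclosure = 5740 + 1303 + 1545 = 8588 mm.

8588 mm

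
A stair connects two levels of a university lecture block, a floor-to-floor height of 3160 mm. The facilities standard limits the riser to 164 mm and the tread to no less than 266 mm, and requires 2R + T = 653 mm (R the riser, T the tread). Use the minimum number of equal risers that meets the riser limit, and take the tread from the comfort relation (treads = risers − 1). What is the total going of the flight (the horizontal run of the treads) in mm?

⌈3160/164⌉ = 20 risers.
R = 3160 ÷ 20 = 158 mm.
From 2R + T = 653: T = 653 − 316 = 337 mm.
Treads = 20 − 1 = 19; going = 19 × 337 = 6403 mm.

6403 mm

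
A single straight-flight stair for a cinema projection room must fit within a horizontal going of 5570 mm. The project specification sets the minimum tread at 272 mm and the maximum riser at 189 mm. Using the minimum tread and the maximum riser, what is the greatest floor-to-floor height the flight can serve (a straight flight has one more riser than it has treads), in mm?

Treads that fit: ⌊5570 / 272⌋ = 20.
Risers = treads + 1 = 21.
Maximum height = 21 × 189 = 3969 mm.

3969 mm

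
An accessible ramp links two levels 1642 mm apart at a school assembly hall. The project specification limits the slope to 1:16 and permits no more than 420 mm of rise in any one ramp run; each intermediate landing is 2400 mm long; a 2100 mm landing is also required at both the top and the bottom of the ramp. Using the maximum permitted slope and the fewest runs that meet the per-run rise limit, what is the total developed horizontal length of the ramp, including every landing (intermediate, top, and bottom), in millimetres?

37672 mm

⌈1642/420⌉ = 4 ramp runs. That means 3 intermediate landings.
Horizontal run for 1642 mm of rise at 1:16 is 1642 × 16 = 26272 mm.
Intermediate landings: 3 × 2400 = 7200 mm.
Top and bottom landings: 2 × 2100 = 4200 mm.
Total = 26272 + 7200 + 4200 = 37672 mm.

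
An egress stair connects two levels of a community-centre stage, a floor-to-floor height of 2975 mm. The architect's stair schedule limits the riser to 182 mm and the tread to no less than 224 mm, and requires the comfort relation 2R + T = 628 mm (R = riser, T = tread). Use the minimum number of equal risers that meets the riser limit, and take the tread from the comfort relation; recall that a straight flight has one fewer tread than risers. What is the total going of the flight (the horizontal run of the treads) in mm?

⌈2975/182⌉ = 17 risers.
Each riser is 2975/17 = 175 mm (≤ 182 mm).
Tread T = 628 − 2 × 175 = 278 mm (≥ 224 mm).
17 risers give 16 treads; going = 16 × 278 = 4448 mm.

4448 mm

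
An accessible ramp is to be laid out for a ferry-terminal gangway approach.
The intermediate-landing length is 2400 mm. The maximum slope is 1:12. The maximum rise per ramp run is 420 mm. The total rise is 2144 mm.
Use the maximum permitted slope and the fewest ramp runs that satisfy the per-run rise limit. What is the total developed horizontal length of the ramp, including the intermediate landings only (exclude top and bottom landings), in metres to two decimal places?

37.73 m

2144 / 420 = 5.105 → round up to 6 ramp runs. That means 5 intermediate landings.
Horizontal run for 2144 mm of rise at 1:12 is 2144 × 12 = 25728 mm.
Intermediate landings: 5 × 2400 = 12000 mm.
Total developed length = 25728 + 12000 = 37728 mm.
= 37.73 m.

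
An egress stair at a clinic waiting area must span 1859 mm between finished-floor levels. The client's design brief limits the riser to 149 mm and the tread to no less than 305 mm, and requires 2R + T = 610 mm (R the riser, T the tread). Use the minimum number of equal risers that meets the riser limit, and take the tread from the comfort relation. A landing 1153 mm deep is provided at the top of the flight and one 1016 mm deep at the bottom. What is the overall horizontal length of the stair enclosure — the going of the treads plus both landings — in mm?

At most 149 each: 1859/149 = 12.48, giving 13 risers.
Each riser is 1859/13 = 143 mm (≤ 149 mm).
T = 610 − 2·143 = 324 mm, which satisfies the 305 mm minimum.
13 risers give 12 treads; going = 12 × 324 = 3888 mm.
Enclosure = 3888 + 1153 + 1016 = 6057 mm.

6057 mm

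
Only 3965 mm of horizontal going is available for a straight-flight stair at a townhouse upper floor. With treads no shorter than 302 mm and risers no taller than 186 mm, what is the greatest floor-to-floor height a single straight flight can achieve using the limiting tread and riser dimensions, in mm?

Treads that fit: ⌊3965 / 302⌋ = 13.
Risers = treads + 1 = 14.
Maximum height = 14 × 186 = 2604 mm.

2604 mm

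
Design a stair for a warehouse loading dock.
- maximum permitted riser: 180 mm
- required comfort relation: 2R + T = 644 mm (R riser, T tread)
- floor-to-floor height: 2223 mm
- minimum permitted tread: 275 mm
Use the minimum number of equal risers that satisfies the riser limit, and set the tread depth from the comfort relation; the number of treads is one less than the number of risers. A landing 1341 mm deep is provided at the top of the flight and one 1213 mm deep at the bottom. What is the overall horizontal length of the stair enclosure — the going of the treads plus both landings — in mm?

2223 / 180 = 12.35, so 13 risers are needed.
Riser R = 2223 / 13 = 171 mm, within the 180 mm limit.
From 2R + T = 644: T = 644 − 342 = 302 mm.
Treads = 13 − 1 = 12; going = 12 × 302 = 3624 mm.
Enclosure = 3624 + 1341 + 1213 = 6178 mm.

6178 mm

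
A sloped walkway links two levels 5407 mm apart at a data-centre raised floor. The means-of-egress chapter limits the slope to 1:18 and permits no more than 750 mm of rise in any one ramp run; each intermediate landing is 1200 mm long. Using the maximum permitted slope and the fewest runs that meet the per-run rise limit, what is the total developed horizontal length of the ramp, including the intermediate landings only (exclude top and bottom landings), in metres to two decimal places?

At most 750 each: 5407/750 = 7.21, giving 8 ramp runs. That means 7 intermediate landings.
Horizontal run for 5407 mm of rise at 1:18 is 5407 × 18 = 97326 mm.
Intermediate landings: 7 × 1200 = 8400 mm.
Developed length = 97326 + 8400 = 105726 mm.
= 105.73 m.

105.73 m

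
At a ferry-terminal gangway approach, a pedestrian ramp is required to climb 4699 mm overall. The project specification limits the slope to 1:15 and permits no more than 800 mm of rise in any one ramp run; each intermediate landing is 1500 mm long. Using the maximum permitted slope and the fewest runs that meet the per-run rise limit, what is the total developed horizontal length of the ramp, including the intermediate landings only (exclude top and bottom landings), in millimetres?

77985 mm

4699 / 800 = 5.87, so 6 ramp runs are needed. That means 5 intermediate landings.
Ramp run (horizontal) at 1:15: 4699 × 15 = 70485 mm.
Intermediate landings: 5 × 1500 = 7500 mm.
Developed length = 70485 + 7500 = 77985 mm.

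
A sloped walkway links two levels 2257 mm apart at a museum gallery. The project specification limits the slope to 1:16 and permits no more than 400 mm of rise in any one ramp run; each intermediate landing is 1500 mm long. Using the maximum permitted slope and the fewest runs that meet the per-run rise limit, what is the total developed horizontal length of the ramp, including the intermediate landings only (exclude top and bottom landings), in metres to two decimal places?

43.61 m

At most 400 each: 2257/400 = 5.64, giving 6 ramp runs. That means 5 intermediate landings.
Horizontal run for 2257 mm of rise at 1:16 is 2257 × 16 = 36112 mm.
5 intermediate landings contribute 5 × 1500 = 7500 mm.
Total developed length = 36112 + 7500 = 43612 mm.
= 43.61 m.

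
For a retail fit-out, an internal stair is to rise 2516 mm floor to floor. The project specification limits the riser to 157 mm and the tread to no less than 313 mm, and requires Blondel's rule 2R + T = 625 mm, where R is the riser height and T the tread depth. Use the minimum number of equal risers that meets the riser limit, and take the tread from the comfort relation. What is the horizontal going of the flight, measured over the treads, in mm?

At most 157 each: 2516/157 = 16.03, giving 17 risers.
Riser R = 2516 / 17 = 148 mm, within the 157 mm limit.
T = 625 − 2·148 = 329 mm, which satisfies the 313 mm minimum.
17 risers give 16 treads; going = 16 × 329 = 5264 mm.

5264 mm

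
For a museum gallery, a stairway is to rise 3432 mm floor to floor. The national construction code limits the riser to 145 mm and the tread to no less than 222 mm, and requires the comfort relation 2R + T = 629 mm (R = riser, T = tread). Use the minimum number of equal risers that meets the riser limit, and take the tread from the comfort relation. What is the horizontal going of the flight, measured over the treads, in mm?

7889 mm

⌈3432/145⌉ = 24 risers.
R = 3432 ÷ 24 = 143 mm.
Tread T = 629 − 2 × 143 = 343 mm (≥ 222 mm).
24 risers give 23 treads; going = 23 × 343 = 7889 mm.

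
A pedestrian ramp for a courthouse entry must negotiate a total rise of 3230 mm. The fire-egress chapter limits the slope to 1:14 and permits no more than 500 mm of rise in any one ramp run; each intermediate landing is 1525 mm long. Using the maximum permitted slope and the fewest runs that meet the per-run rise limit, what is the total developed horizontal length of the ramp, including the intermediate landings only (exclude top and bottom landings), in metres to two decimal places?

3230 / 500 = 6.46, so 7 ramp runs are needed. That means 6 intermediate landings.
Ramp run (horizontal) at 1:14: 3230 × 14 = 45220 mm.
6 intermediate landings contribute 6 × 1525 = 9150 mm.
Developed length = 45220 + 9150 = 54370 mm.
= 54.37 m.

54.37 m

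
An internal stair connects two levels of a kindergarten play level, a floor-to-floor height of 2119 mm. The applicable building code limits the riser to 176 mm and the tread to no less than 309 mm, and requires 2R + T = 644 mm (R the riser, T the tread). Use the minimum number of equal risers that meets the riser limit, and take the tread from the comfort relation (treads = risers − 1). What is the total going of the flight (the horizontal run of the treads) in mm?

3816 mm

2119 / 176 = 12.04, so 13 risers are needed.
Riser R = 2119 / 13 = 163 mm, within the 176 mm limit.
T = 644 − 2·163 = 318 mm, which satisfies the 309 mm minimum.
Going = (13 − 1) × 318 = 3816 mm.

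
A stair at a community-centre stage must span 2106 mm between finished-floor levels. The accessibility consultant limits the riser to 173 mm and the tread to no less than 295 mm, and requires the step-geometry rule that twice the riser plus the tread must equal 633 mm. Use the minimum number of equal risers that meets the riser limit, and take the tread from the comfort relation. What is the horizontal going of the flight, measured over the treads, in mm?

2106 / 173 = 12.173 → round up to 13 risers.
Riser R = 2106 / 13 = 162 mm, within the 173 mm limit.
From 2R + T = 633: T = 633 − 324 = 309 mm.
13 risers give 12 treads; going = 12 × 309 = 3708 mm.

3708 mm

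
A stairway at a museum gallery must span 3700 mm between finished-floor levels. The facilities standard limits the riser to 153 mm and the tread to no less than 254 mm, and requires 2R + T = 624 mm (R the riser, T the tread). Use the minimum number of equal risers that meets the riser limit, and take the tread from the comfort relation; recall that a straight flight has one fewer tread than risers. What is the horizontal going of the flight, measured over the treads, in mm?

At most 153 each: 3700/153 = 24.18, giving 25 risers.
Riser R = 3700 / 25 = 148 mm, within the 153 mm limit.
Tread T = 624 − 2 × 148 = 328 mm (≥ 254 mm).
25 risers give 24 treads; going = 24 × 328 = 7872 mm.

7872 mm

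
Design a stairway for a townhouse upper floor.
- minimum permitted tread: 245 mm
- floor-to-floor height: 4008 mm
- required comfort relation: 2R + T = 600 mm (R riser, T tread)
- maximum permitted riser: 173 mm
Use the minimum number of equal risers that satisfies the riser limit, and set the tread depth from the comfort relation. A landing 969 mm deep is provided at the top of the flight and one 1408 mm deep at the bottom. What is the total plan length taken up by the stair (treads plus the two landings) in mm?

At most 173 each: 4008/173 = 23.17, giving 24 risers.
R = 4008 ÷ 24 = 167 mm.
Tread T = 600 − 2 × 167 = 266 mm (≥ 245 mm).
Going = (24 − 1) × 266 = 6118 mm.
Add landings: 6118 + 969 + 1408 = 8495 mm.

8495 mm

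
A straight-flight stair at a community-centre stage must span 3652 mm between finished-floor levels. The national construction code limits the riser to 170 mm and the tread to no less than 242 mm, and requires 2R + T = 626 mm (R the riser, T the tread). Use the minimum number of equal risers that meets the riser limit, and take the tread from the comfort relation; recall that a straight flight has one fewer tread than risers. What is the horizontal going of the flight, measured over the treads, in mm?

6174 mm

At most 170 each: 3652/170 = 21.48, giving 22 risers.
Riser R = 3652 / 22 = 166 mm, within the 170 mm limit.
From 2R + T = 626: T = 626 − 332 = 294 mm.
Treads = 22 − 1 = 21; going = 21 × 294 = 6174 mm.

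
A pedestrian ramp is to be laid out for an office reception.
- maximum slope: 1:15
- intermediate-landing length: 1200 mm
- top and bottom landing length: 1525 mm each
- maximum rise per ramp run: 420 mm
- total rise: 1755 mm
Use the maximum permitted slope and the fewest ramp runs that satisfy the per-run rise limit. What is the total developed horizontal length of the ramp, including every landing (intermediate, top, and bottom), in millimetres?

⌈1755/420⌉ = 5 ramp runs. That means 4 intermediate landings.
Ramp run (horizontal) at 1:15: 1755 × 15 = 26325 mm.
Intermediate landings: 4 × 1200 = 4800 mm.
Top and bottom landings: 2 × 1525 = 3050 mm.
Total = 26325 + 4800 + 3050 = 34175 mm.

34175 mm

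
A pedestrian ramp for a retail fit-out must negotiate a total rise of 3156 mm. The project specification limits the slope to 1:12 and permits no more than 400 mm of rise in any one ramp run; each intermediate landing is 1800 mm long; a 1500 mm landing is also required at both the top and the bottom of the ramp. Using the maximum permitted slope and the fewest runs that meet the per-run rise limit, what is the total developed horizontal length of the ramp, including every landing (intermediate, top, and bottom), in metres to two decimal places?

At most 400 each: 3156/400 = 7.89, giving 8 ramp runs. That means 7 intermediate landings.
Horizontal run for 3156 mm of rise at 1:12 is 3156 × 12 = 37872 mm.
Intermediate landings: 7 × 1800 = 12600 mm.
Top and bottom landings: 2 × 1500 = 3000 mm.
Total = 37872 + 12600 + 3000 = 53472 mm.
= 53.47 m.

53.47 m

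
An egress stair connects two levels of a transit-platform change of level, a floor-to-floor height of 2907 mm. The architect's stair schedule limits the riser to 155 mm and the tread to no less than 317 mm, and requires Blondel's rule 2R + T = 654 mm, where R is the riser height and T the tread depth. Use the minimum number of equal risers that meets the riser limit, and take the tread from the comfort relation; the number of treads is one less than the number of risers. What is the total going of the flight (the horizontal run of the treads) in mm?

At most 155 each: 2907/155 = 18.75, giving 19 risers.
Riser R = 2907 / 19 = 153 mm, within the 155 mm limit.
From 2R + T = 654: T = 654 − 306 = 348 mm.
Treads = 19 − 1 = 18; going = 18 × 348 = 6264 mm.

6264 mm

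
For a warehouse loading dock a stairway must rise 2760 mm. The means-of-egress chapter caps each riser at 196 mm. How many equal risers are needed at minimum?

15 risers

2760 / 196 = 14.082 → round up to 15 risers.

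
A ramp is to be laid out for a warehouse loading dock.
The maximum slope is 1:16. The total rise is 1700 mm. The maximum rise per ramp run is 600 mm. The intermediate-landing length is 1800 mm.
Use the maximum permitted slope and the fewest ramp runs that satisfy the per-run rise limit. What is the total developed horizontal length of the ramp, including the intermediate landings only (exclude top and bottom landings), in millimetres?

30800 mm

1700 / 600 = 2.83, so 3 ramp runs are needed. That means 2 intermediate landings.
Horizontal run for 1700 mm of rise at 1:16 is 1700 × 16 = 27200 mm.
2 intermediate landings contribute 2 × 1800 = 3600 mm.
Total developed length = 27200 + 3600 = 30800 mm.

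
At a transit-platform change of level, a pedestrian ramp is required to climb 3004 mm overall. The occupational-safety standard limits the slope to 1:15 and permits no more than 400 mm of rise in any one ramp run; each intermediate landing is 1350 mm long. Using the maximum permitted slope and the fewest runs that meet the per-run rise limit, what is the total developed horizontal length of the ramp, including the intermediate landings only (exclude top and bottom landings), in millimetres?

3004 / 400 = 7.51, so 8 ramp runs are needed. That means 7 intermediate landings.
Ramp run (horizontal) at 1:15: 3004 × 15 = 45060 mm.
7 intermediate landings contribute 7 × 1350 = 9450 mm.
Total developed length = 45060 + 9450 = 54510 mm.

54510 mm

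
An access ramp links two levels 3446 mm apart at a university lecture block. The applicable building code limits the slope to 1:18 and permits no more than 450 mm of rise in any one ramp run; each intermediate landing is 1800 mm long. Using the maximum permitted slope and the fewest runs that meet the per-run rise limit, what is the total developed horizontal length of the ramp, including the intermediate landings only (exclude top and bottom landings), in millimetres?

74628 mm

3446 / 450 = 7.66, so 8 ramp runs are needed. That means 7 intermediate landings.
Ramp run (horizontal) at 1:18: 3446 × 18 = 62028 mm.
7 intermediate landings contribute 7 × 1800 = 12600 mm.
Developed length = 62028 + 12600 = 74628 mm.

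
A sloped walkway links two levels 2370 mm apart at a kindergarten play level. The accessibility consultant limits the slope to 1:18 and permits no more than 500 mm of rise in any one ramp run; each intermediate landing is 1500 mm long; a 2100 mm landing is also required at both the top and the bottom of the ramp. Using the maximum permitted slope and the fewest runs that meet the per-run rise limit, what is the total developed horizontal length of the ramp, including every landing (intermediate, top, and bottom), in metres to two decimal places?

At most 500 each: 2370/500 = 4.74, giving 5 ramp runs. That means 4 intermediate landings.
Ramp run (horizontal) at 1:18: 2370 × 18 = 42660 mm.
Intermediate landings: 4 × 1500 = 6000 mm.
Top and bottom landings: 2 × 2100 = 4200 mm.
Total = 42660 + 6000 + 4200 = 52860 mm.
= 52.86 m.

52.86 m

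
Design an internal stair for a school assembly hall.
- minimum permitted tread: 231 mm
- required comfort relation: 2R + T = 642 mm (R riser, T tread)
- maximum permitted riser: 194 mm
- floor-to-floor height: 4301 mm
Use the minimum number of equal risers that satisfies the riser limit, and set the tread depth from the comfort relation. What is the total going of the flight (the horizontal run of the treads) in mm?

4301 / 194 = 22.170 → round up to 23 risers.
R = 4301 ÷ 23 = 187 mm.
Tread T = 642 − 2 × 187 = 268 mm (≥ 231 mm).
Going = (23 − 1) × 268 = 5896 mm.

5896 mm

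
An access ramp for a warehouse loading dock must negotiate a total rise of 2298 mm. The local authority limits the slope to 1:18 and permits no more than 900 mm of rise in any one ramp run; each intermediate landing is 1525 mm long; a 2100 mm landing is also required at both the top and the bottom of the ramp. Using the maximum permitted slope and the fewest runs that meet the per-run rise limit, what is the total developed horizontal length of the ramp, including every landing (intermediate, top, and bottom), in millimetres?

At most 900 each: 2298/900 = 2.55, giving 3 ramp runs. That means 2 intermediate landings.
Horizontal run for 2298 mm of rise at 1:18 is 2298 × 18 = 41364 mm.
2 intermediate landings contribute 2 × 1525 = 3050 mm.
Top and bottom landings: 2 × 2100 = 4200 mm.
Total = 41364 + 3050 + 4200 = 48614 mm.

48614 mm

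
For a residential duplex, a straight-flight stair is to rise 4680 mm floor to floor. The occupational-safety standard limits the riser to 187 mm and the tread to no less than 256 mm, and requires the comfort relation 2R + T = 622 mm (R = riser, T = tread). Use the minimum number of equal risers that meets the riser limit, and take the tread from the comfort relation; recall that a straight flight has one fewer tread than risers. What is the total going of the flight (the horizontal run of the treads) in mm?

6550 mm

4680 / 187 = 25.027 → round up to 26 risers.
R = 4680 ÷ 26 = 180 mm.
Tread T = 622 − 2 × 180 = 262 mm (≥ 256 mm).
Treads = 26 − 1 = 25; going = 25 × 262 = 6550 mm.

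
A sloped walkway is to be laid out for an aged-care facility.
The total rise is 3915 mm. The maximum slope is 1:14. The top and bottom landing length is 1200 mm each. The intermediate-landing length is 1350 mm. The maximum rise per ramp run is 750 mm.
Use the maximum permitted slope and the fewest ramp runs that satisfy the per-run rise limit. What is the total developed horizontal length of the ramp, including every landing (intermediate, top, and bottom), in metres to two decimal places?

3915 / 750 = 5.22, so 6 ramp runs are needed. That means 5 intermediate landings.
Horizontal run for 3915 mm of rise at 1:14 is 3915 × 14 = 54810 mm.
5 intermediate landings contribute 5 × 1350 = 6750 mm.
Top and bottom landings: 2 × 1200 = 2400 mm.
Total = 54810 + 6750 + 2400 = 63960 mm.
= 63.96 m.

63.96 m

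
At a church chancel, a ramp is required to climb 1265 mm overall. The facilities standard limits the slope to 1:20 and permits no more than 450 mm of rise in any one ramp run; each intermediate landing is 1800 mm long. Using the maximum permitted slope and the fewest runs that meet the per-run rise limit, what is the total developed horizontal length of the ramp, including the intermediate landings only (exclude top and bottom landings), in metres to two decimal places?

⌈1265/450⌉ = 3 ramp runs. That means 2 intermediate landings.
Ramp run (horizontal) at 1:20: 1265 × 20 = 25300 mm.
Intermediate landings: 2 × 1800 = 3600 mm.
Total developed length = 25300 + 3600 = 28900 mm.
= 28.90 m.

28.90 m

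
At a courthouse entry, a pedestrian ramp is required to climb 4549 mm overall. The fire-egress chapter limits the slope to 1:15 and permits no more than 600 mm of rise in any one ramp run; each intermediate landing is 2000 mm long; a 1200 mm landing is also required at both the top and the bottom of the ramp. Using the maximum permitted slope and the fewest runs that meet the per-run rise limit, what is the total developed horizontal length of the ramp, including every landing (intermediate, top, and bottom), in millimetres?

84635 mm

4549 / 600 = 7.582 → round up to 8 ramp runs. That means 7 intermediate landings.
Horizontal run for 4549 mm of rise at 1:15 is 4549 × 15 = 68235 mm.
Intermediate landings: 7 × 2000 = 14000 mm.
Top and bottom landings: 2 × 1200 = 2400 mm.
Total = 68235 + 14000 + 2400 = 84635 mm.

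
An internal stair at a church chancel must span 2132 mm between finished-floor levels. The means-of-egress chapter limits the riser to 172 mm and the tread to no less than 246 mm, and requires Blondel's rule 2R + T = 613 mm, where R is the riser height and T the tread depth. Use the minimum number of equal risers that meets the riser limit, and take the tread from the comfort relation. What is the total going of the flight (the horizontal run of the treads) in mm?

3420 mm

2132 / 172 = 12.40, so 13 risers are needed.
Riser R = 2132 / 13 = 164 mm, within the 172 mm limit.
T = 613 − 2·164 = 285 mm, which satisfies the 246 mm minimum.
13 risers give 12 treads; going = 12 × 285 = 3420 mm.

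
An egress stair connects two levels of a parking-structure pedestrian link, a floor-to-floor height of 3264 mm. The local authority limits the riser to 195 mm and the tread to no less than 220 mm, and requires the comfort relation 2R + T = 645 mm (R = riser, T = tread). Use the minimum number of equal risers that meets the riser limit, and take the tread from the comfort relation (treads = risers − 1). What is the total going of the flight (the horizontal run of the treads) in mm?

4176 mm

At most 195 each: 3264/195 = 16.74, giving 17 risers.
Each riser is 3264/17 = 192 mm (≤ 195 mm).
Tread T = 645 − 2 × 192 = 261 mm (≥ 220 mm).
17 risers give 16 treads; going = 16 × 261 = 4176 mm.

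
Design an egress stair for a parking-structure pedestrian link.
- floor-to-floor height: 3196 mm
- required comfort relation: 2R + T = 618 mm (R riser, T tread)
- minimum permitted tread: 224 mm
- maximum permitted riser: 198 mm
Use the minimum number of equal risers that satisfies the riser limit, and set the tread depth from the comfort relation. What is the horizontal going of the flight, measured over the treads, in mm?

3872 mm

3196 / 198 = 16.14, so 17 risers are needed.
R = 3196 ÷ 17 = 188 mm.
T = 618 − 2·188 = 242 mm, which satisfies the 224 mm minimum.
Treads = 17 − 1 = 16; going = 16 × 242 = 3872 mm.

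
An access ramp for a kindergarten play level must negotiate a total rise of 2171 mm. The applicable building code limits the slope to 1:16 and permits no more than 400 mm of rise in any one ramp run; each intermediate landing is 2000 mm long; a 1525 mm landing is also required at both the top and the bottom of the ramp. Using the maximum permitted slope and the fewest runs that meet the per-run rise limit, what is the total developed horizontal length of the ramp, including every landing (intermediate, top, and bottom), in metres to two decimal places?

47.79 m

At most 400 each: 2171/400 = 5.43, giving 6 ramp runs. That means 5 intermediate landings.
Ramp run (horizontal) at 1:16: 2171 × 16 = 34736 mm.
5 intermediate landings contribute 5 × 2000 = 10000 mm.
Top and bottom landings: 2 × 1525 = 3050 mm.
Total = 34736 + 10000 + 3050 = 47786 mm.
= 47.79 m.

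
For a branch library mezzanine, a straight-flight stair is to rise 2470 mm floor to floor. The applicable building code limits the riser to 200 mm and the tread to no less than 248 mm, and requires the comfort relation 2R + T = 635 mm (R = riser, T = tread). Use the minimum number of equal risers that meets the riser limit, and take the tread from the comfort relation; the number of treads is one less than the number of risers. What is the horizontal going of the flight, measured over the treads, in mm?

2470 / 200 = 12.350 → round up to 13 risers.
Riser R = 2470 / 13 = 190 mm, within the 200 mm limit.
Tread T = 635 − 2 × 190 = 255 mm (≥ 248 mm).
13 risers give 12 treads; going = 12 × 255 = 3060 mm.

3060 mm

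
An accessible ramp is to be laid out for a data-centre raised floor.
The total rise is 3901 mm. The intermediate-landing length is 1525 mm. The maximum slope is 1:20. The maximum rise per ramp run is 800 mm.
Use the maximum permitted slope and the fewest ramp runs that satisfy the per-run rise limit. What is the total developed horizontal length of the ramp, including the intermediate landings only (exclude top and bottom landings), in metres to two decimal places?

3901 / 800 = 4.88, so 5 ramp runs are needed. That means 4 intermediate landings.
Ramp run (horizontal) at 1:20: 3901 × 20 = 78020 mm.
4 intermediate landings contribute 4 × 1525 = 6100 mm.
Total developed length = 78020 + 6100 = 84120 mm.
= 84.12 m.

84.12 m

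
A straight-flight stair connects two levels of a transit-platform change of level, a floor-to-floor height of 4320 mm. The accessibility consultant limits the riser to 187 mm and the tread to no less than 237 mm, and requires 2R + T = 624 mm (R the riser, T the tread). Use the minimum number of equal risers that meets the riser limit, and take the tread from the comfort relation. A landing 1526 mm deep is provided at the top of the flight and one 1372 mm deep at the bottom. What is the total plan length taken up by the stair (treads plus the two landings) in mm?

8970 mm

⌈4320/187⌉ = 24 risers.
Riser R = 4320 / 24 = 180 mm, within the 187 mm limit.
T = 624 − 2·180 = 264 mm, which satisfies the 237 mm minimum.
Treads = 24 − 1 = 23; going = 23 × 264 = 6072 mm.
Add landings: 6072 + 1526 + 1372 = 8970 mm.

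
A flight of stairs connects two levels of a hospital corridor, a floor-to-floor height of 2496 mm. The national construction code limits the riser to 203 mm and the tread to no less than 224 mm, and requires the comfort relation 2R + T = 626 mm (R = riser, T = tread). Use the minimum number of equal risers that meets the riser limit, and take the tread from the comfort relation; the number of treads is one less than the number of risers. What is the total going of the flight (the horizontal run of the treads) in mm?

⌈2496/203⌉ = 13 risers.
Each riser is 2496/13 = 192 mm (≤ 203 mm).
Tread T = 626 − 2 × 192 = 242 mm (≥ 224 mm).
Going = (13 − 1) × 242 = 2904 mm.

2904 mm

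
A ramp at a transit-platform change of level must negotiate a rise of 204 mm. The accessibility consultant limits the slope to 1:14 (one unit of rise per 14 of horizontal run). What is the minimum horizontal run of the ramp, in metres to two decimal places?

At 1:14 the run is 14 × 204 = 2856 mm.
2856 mm = 2.86 m.

2.86 m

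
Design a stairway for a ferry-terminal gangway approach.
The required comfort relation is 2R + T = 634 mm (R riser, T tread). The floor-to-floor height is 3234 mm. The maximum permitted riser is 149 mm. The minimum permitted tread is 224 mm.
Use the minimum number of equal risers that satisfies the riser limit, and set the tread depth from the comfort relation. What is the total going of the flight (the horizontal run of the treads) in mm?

At most 149 each: 3234/149 = 21.70, giving 22 risers.
R = 3234 ÷ 22 = 147 mm.
T = 634 − 2·147 = 340 mm, which satisfies the 224 mm minimum.
Treads = 22 − 1 = 21; going = 21 × 340 = 7140 mm.

7140 mm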